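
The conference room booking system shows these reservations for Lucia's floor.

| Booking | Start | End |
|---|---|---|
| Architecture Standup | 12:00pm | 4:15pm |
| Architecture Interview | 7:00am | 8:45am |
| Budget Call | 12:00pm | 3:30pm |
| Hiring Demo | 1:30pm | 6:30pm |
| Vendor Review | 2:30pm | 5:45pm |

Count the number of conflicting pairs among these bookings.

6

Sorted by start: Architecture Interview, Architecture Standup, Budget Call, Hiring Demo, Vendor Review.
Architecture Standup starts after Architecture Interview ends — done with Architecture Interview.
Budget Call starts before Architecture Standup ends → Architecture Standup and Budget Call overlap.
Hiring Demo starts before Architecture Standup ends → Architecture Standup and Hiring Demo overlap.
Vendor Review starts before Architecture Standup ends → Architecture Standup and Vendor Review overlap.
Hiring Demo starts before Budget Call ends → Budget Call and Hiring Demo overlap.
Vendor Review starts before Budget Call ends → Budget Call and Vendor Review overlap.
Vendor Review starts before Hiring Demo ends → Hiring Demo and Vendor Review overlap.
Overlapping pairs: Architecture Standup & Budget Call, Architecture Standup & Hiring Demo, Architecture Standup & Vendor Review, Budget Call & Hiring Demo, Budget Call & Vendor Review, Hiring Demo & Vendor Review — 6 in total.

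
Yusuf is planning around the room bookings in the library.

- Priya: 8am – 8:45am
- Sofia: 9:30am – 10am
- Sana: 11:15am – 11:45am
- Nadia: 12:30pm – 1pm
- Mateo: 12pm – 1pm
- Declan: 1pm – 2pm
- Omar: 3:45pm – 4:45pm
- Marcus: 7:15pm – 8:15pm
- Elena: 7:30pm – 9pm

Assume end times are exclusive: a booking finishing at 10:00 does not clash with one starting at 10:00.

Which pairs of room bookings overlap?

Sorted by start: Priya, Sofia, Sana, Mateo, Nadia, Declan, Omar, Marcus, Elena.
Sofia starts after Priya ends, so Priya has no further overlaps.
Sana starts after Sofia ends, so Sofia has no further overlaps.
Mateo starts after Sana ends, so Sana has no further overlaps.
Nadia starts before Mateo ends → Mateo and Nadia overlap.
Declan starts exactly when Mateo ends (back-to-back, no overlap), so Mateo has no further overlaps.
Declan starts exactly when Nadia ends (back-to-back, no overlap), so Nadia has no further overlaps.
Omar starts after Declan ends, so Declan has no further overlaps.
Marcus starts after Omar ends, so Omar has no further overlaps.
Elena starts before Marcus ends → Marcus and Elena overlap.

Elena & Marcus, Mateo & Nadia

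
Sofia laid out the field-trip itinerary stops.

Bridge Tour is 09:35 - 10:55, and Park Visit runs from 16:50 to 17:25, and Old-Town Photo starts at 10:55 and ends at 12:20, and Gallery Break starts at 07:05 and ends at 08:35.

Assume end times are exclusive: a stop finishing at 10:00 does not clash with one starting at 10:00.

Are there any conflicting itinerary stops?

No

Two intervals overlap when each starts before the other ends.
Sorted by start: Gallery Break, Bridge Tour, Old-Town Photo, Park Visit.
Bridge Tour starts after Gallery Break ends — done with Gallery Break.
Old-Town Photo starts exactly when Bridge Tour ends (back-to-back, no overlap) — done with Bridge Tour.
Park Visit starts after Old-Town Photo ends.
Every pair is clear; the schedule has no overlaps.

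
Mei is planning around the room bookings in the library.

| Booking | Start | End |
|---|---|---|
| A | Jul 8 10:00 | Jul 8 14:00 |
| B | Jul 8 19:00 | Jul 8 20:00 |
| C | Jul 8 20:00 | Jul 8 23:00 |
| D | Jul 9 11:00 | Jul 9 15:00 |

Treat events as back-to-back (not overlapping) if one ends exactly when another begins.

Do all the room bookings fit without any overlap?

Sorted by start: A, B, C, D.
B starts after A ends — done with A.
C starts exactly when B ends (back-to-back, no overlap) — done with B.
D starts after C ends.
Every pair is clear; the schedule has no overlaps.

Yes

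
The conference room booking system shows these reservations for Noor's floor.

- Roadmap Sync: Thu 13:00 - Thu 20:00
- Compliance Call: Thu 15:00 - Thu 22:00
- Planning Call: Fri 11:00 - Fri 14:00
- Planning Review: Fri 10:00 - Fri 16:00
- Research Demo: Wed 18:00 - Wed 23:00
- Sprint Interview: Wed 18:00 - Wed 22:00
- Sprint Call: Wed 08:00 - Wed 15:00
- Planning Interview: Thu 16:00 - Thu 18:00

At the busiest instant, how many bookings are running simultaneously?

3

Walk through starts and ends in time order (an end at T is processed before a start at T):
Wed 08:00 start Sprint Call → 1
Wed 15:00 end Sprint Call → 0
Wed 18:00 start Research Demo → 1
Wed 18:00 start Sprint Interview → 2
Wed 22:00 end Sprint Interview → 1
Wed 23:00 end Research Demo → 0
Thu 13:00 start Roadmap Sync → 1
Thu 15:00 start Compliance Call → 2
Thu 16:00 start Planning Interview → 3
Thu 18:00 end Planning Interview → 2
Thu 20:00 end Roadmap Sync → 1
Thu 22:00 end Compliance Call → 0
Fri 10:00 start Planning Review → 1
Fri 11:00 start Planning Call → 2
Fri 14:00 end Planning Call → 1
Fri 16:00 end Planning Review → 0
Peak is 3, at Thu 16:00 (Compliance Call, Planning Interview, Roadmap Sync).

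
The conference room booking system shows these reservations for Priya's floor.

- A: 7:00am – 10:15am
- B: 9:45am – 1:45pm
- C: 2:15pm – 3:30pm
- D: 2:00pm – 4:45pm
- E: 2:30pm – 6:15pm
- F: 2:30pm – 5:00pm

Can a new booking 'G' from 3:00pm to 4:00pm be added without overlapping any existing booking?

A: ends 10:15am at or before G starts 3:00pm → clear.
B: ends 1:45pm at or before G starts 3:00pm → clear.
D: starts 2:00pm before G ends 4:00pm, and ends 4:45pm after G starts 3:00pm → overlap.
C: starts 2:15pm before G ends 4:00pm, and ends 3:30pm after G starts 3:00pm → overlap.
E: starts 2:30pm before G ends 4:00pm, and ends 6:15pm after G starts 3:00pm → overlap.
F: starts 2:30pm before G ends 4:00pm, and ends 5:00pm after G starts 3:00pm → overlap.
G overlaps C, D, E, F.

No — it overlaps C, D, E, F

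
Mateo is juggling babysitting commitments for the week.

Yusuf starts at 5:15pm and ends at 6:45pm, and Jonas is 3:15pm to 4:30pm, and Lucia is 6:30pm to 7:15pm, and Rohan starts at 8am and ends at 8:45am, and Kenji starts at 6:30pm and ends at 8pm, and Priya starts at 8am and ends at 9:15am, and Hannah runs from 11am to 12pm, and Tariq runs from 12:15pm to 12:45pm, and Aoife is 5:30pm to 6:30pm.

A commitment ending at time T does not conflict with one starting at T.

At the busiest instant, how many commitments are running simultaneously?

Sort all start/end points and keep a running count:
8am start Priya → 1
8am start Rohan → 2
8:45am end Rohan → 1
9:15am end Priya → 0
11am start Hannah → 1
12pm end Hannah → 0
12:15pm start Tariq → 1
12:45pm end Tariq → 0
3:15pm start Jonas → 1
4:30pm end Jonas → 0
5:15pm start Yusuf → 1
5:30pm start Aoife → 2
6:30pm end Aoife → 1
6:30pm start Kenji → 2
6:30pm start Lucia → 3
6:45pm end Yusuf → 2
7:15pm end Lucia → 1
8pm end Kenji → 0
Peak is 3, at 6:30pm (Kenji, Lucia, Yusuf).

3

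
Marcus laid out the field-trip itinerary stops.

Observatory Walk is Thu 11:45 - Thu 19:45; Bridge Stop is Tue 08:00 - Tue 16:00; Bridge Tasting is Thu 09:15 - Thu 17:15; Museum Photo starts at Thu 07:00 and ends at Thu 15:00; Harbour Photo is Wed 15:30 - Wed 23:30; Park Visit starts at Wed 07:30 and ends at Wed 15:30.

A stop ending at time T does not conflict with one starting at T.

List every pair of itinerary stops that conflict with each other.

Check each pair: they overlap iff neither finishes before the other starts.
Sorted by start: Bridge Stop, Park Visit, Harbour Photo, Museum Photo, Bridge Tasting, Observatory Walk.
Park Visit starts after Bridge Stop ends; Bridge Stop is clear from here.
Harbour Photo starts exactly when Park Visit ends (back-to-back, no overlap); Park Visit is clear from here.
Museum Photo starts after Harbour Photo ends; Harbour Photo is clear from here.
Bridge Tasting starts before Museum Photo ends → Museum Photo and Bridge Tasting overlap.
Observatory Walk starts before Museum Photo ends → Museum Photo and Observatory Walk overlap.
Observatory Walk starts before Bridge Tasting ends → Bridge Tasting and Observatory Walk overlap.

Bridge Tasting & Museum Photo, Bridge Tasting & Observatory Walk, Museum Photo & Observatory Walk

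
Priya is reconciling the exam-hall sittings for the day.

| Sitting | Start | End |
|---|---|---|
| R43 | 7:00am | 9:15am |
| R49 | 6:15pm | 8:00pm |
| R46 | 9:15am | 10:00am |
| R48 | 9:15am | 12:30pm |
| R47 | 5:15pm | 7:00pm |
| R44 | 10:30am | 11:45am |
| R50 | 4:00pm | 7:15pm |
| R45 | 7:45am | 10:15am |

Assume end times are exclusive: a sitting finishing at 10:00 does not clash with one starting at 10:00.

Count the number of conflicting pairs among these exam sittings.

Sorted by start: R43, R45, R46, R48, R44, R50, R47, R49.
R45 starts before R43 ends → R43 and R45 overlap.
R46 starts exactly when R43 ends (back-to-back, no overlap), so nothing later overlaps R43 either.
R46 starts before R45 ends → R45 and R46 overlap.
R48 starts before R45 ends → R45 and R48 overlap.
R44 starts after R45 ends, so nothing later overlaps R45 either.
R48 starts before R46 ends → R46 and R48 overlap.
R44 starts after R46 ends, so nothing later overlaps R46 either.
R44 starts before R48 ends → R48 and R44 overlap.
R50 starts after R48 ends, so nothing later overlaps R48 either.
R50 starts after R44 ends, so nothing later overlaps R44 either.
R47 starts before R50 ends → R50 and R47 overlap.
R49 starts before R50 ends → R50 and R49 overlap.
R49 starts before R47 ends → R47 and R49 overlap.
Overlapping pairs: R43 & R45, R44 & R48, R45 & R46, R45 & R48, R46 & R48, R47 & R49, R47 & R50, R49 & R50 — 8 in total.

8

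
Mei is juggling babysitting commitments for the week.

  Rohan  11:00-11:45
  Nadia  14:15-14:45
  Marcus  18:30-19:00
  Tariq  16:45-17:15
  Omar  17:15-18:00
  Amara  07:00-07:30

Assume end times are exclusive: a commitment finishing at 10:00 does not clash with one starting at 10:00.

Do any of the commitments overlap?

Check each pair: they overlap iff neither finishes before the other starts.
Sorted by start: Amara, Rohan, Nadia, Tariq, Omar, Marcus.
Rohan starts after Amara ends, so Amara has no further overlaps.
Nadia starts after Rohan ends, so Rohan has no further overlaps.
Tariq starts after Nadia ends, so Nadia has no further overlaps.
Omar starts exactly when Tariq ends (back-to-back, no overlap), so Tariq has no further overlaps.
Marcus starts after Omar ends.
Every pair is clear; the schedule has no overlaps.

No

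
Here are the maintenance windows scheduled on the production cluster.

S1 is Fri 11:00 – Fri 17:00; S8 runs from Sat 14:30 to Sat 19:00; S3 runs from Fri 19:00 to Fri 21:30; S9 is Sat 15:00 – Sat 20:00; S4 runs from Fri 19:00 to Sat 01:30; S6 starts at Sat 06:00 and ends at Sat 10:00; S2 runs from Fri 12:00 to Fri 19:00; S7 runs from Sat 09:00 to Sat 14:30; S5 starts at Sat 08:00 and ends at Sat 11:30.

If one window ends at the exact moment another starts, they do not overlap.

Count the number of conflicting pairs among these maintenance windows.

6

Sorted by start: S1, S2, S3, S4, S6, S5, S7, S8, S9.
S2 starts before S1 ends → S1 and S2 overlap.
S3 starts after S1 ends — done with S1.
S3 starts exactly when S2 ends (back-to-back, no overlap) — done with S2.
S4 starts before S3 ends → S3 and S4 overlap.
S6 starts after S3 ends — done with S3.
S6 starts after S4 ends — done with S4.
S5 starts before S6 ends → S6 and S5 overlap.
S7 starts before S6 ends → S6 and S7 overlap.
S8 starts after S6 ends — done with S6.
S7 starts before S5 ends → S5 and S7 overlap.
S8 starts after S5 ends — done with S5.
S8 starts exactly when S7 ends (back-to-back, no overlap) — done with S7.
S9 starts before S8 ends → S8 and S9 overlap.
Overlapping pairs: S1 & S2, S3 & S4, S5 & S6, S5 & S7, S6 & S7, S8 & S9 — 6 in total.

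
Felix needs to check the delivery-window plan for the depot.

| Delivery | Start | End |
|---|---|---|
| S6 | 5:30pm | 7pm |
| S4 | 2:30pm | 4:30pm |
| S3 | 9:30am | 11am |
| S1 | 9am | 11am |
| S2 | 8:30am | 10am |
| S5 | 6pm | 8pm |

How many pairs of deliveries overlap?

Sorted by start: S2, S1, S3, S4, S6, S5.
S1 starts before S2 ends → S2 and S1 overlap.
S3 starts before S2 ends → S2 and S3 overlap.
S4 starts after S2 ends, so nothing later overlaps S2 either.
S3 starts before S1 ends → S1 and S3 overlap.
S4 starts after S1 ends, so nothing later overlaps S1 either.
S4 starts after S3 ends, so nothing later overlaps S3 either.
S6 starts after S4 ends, so nothing later overlaps S4 either.
S5 starts before S6 ends → S6 and S5 overlap.
Overlapping pairs: S1 & S2, S1 & S3, S2 & S3, S5 & S6 — 4 in total.

4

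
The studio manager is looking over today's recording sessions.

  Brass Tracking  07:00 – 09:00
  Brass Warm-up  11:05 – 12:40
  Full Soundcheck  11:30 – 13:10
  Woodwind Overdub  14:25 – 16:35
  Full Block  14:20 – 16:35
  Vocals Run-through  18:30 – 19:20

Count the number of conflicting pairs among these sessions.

2

Sorted by start: Brass Tracking, Brass Warm-up, Full Soundcheck, Full Block, Woodwind Overdub, Vocals Run-through.
Brass Warm-up starts after Brass Tracking ends, so Brass Tracking has no further overlaps.
Full Soundcheck starts before Brass Warm-up ends → Brass Warm-up and Full Soundcheck overlap.
Full Block starts after Brass Warm-up ends, so Brass Warm-up has no further overlaps.
Full Block starts after Full Soundcheck ends, so Full Soundcheck has no further overlaps.
Woodwind Overdub starts before Full Block ends → Full Block and Woodwind Overdub overlap.
Vocals Run-through starts after Full Block ends.
Vocals Run-through starts after Woodwind Overdub ends.
Overlapping pairs: Brass Warm-up & Full Soundcheck, Full Block & Woodwind Overdub — 2 in total.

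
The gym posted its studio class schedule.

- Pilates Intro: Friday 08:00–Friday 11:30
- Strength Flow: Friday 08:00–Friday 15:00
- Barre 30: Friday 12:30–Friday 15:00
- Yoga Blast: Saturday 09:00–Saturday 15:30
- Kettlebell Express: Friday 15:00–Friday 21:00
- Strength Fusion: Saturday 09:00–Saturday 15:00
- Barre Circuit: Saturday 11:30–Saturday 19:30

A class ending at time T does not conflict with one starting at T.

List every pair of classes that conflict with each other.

Barre 30 & Strength Flow, Barre Circuit & Strength Fusion, Barre Circuit & Yoga Blast, Pilates Intro & Strength Flow, Strength Fusion & Yoga Blast

Sorted by start: Pilates Intro, Strength Flow, Barre 30, Kettlebell Express, Yoga Blast, Strength Fusion, Barre Circuit.
Strength Flow starts before Pilates Intro ends → Pilates Intro and Strength Flow overlap.
Barre 30 starts after Pilates Intro ends — done with Pilates Intro.
Barre 30 starts before Strength Flow ends → Strength Flow and Barre 30 overlap.
Kettlebell Express starts exactly when Strength Flow ends (back-to-back, no overlap) — done with Strength Flow.
Kettlebell Express starts exactly when Barre 30 ends (back-to-back, no overlap) — done with Barre 30.
Yoga Blast starts after Kettlebell Express ends — done with Kettlebell Express.
Strength Fusion starts before Yoga Blast ends → Yoga Blast and Strength Fusion overlap.
Barre Circuit starts before Yoga Blast ends → Yoga Blast and Barre Circuit overlap.
Barre Circuit starts before Strength Fusion ends → Strength Fusion and Barre Circuit overlap.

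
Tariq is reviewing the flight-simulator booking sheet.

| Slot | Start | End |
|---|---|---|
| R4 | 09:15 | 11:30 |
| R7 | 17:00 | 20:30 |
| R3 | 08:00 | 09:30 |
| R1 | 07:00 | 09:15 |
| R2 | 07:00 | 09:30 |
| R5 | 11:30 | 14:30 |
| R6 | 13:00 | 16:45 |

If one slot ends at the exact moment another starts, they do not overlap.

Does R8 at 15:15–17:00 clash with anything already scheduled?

R1: ends 09:15 at or before R8 starts 15:15 → clear.
R2: ends 09:30 at or before R8 starts 15:15 → clear.
R3: ends 09:30 at or before R8 starts 15:15 → clear.
R4: ends 11:30 at or before R8 starts 15:15 → clear.
R5: ends 14:30 at or before R8 starts 15:15 → clear.
R6: starts 13:00 before R8 ends 17:00, and ends 16:45 after R8 starts 15:15 → overlap.
R7: starts 17:00 at or after R8 ends 17:00 → clear.
R8 overlaps R6.

Yes — it overlaps R6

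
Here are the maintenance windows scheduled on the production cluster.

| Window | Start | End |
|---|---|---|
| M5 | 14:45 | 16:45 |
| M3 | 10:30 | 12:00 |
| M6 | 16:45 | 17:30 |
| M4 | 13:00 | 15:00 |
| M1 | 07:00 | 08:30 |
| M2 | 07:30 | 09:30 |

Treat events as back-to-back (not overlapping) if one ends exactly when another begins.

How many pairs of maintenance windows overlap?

Two intervals overlap when each starts before the other ends.
Sorted by start: M1, M2, M3, M4, M5, M6.
M2 starts before M1 ends → M1 and M2 overlap.
M3 starts after M1 ends, so M1 has no further overlaps.
M3 starts after M2 ends, so M2 has no further overlaps.
M4 starts after M3 ends, so M3 has no further overlaps.
M5 starts before M4 ends → M4 and M5 overlap.
M6 starts after M4 ends.
M6 starts exactly when M5 ends (back-to-back, no overlap).
Overlapping pairs: M1 & M2, M4 & M5 — 2 in total.

2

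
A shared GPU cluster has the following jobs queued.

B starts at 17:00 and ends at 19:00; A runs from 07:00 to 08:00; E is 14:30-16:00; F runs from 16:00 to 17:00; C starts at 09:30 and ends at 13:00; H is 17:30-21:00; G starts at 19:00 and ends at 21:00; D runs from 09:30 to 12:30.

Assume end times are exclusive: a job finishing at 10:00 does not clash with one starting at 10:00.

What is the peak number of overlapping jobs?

Sort all start/end points and keep a running count:
07:00 start A → 1
08:00 end A → 0
09:30 start C → 1
09:30 start D → 2
12:30 end D → 1
13:00 end C → 0
14:30 start E → 1
16:00 end E → 0
16:00 start F → 1
17:00 end F → 0
17:00 start B → 1
17:30 start H → 2
19:00 end B → 1
19:00 start G → 2
21:00 end G → 1
21:00 end H → 0
Peak is 2, at 09:30 (C, D).

2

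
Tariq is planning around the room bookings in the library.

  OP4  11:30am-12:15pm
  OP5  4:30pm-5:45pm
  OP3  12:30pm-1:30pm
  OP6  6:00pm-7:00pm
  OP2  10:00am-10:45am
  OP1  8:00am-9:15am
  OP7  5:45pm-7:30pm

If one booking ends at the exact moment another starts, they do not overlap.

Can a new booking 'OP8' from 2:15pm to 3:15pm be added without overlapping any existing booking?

Yes — the slot is free

OP1: ends 9:15am at or before OP8 starts 2:15pm → clear.
OP2: ends 10:45am at or before OP8 starts 2:15pm → clear.
OP4: ends 12:15pm at or before OP8 starts 2:15pm → clear.
OP3: ends 1:30pm at or before OP8 starts 2:15pm → clear.
OP5: starts 4:30pm at or after OP8 ends 3:15pm → clear.
OP7: starts 5:45pm at or after OP8 ends 3:15pm → clear.
OP6: starts 6:00pm at or after OP8 ends 3:15pm → clear.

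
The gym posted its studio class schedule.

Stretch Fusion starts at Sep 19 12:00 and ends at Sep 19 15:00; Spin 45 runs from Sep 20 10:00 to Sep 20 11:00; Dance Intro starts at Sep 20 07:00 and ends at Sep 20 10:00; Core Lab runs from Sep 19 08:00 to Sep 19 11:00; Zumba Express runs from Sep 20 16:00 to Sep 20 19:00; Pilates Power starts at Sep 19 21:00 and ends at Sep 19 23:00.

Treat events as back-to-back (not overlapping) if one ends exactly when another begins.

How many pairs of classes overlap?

Sorted by start: Core Lab, Stretch Fusion, Pilates Power, Dance Intro, Spin 45, Zumba Express.
Stretch Fusion starts after Core Lab ends, so Core Lab has no further overlaps.
Pilates Power starts after Stretch Fusion ends, so Stretch Fusion has no further overlaps.
Dance Intro starts after Pilates Power ends, so Pilates Power has no further overlaps.
Spin 45 starts exactly when Dance Intro ends (back-to-back, no overlap), so Dance Intro has no further overlaps.
Zumba Express starts after Spin 45 ends.
No pair overlaps.

0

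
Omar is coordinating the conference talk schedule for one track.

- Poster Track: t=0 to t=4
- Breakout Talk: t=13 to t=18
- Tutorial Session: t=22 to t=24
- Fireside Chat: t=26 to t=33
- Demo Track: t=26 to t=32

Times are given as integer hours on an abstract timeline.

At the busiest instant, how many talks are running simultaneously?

Sort all start/end points and keep a running count:
t=0 start Poster Track → 1
t=4 end Poster Track → 0
t=13 start Breakout Talk → 1
t=18 end Breakout Talk → 0
t=22 start Tutorial Session → 1
t=24 end Tutorial Session → 0
t=26 start Demo Track → 1
t=26 start Fireside Chat → 2
t=32 end Demo Track → 1
t=33 end Fireside Chat → 0
Peak is 2, at t=26 (Demo Track, Fireside Chat).

2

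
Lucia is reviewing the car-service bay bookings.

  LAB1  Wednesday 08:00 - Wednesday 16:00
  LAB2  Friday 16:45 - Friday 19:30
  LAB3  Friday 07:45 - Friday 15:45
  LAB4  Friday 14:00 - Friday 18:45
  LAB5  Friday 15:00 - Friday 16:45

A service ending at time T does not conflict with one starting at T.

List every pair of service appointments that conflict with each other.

Sorted by start: LAB1, LAB3, LAB4, LAB5, LAB2.
LAB3 starts after LAB1 ends — done with LAB1.
LAB4 starts before LAB3 ends → LAB3 and LAB4 overlap.
LAB5 starts before LAB3 ends → LAB3 and LAB5 overlap.
LAB2 starts after LAB3 ends.
LAB5 starts before LAB4 ends → LAB4 and LAB5 overlap.
LAB2 starts before LAB4 ends → LAB4 and LAB2 overlap.
LAB2 starts exactly when LAB5 ends (back-to-back, no overlap).

LAB2 & LAB4, LAB3 & LAB4, LAB3 & LAB5, LAB4 & LAB5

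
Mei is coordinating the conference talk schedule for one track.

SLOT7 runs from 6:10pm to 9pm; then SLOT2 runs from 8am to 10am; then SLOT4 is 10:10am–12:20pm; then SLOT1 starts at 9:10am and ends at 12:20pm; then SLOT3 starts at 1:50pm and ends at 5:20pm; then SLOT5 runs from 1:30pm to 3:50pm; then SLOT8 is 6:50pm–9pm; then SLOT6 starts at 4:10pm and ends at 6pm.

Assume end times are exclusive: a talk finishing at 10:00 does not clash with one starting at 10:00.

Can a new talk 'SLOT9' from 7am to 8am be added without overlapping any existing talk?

SLOT2: starts 8am at or after SLOT9 ends 8am → clear.
SLOT1: starts 9:10am at or after SLOT9 ends 8am → clear.
SLOT4: starts 10:10am at or after SLOT9 ends 8am → clear.
SLOT5: starts 1:30pm at or after SLOT9 ends 8am → clear.
SLOT3: starts 1:50pm at or after SLOT9 ends 8am → clear.
SLOT6: starts 4:10pm at or after SLOT9 ends 8am → clear.
SLOT7: starts 6:10pm at or after SLOT9 ends 8am → clear.
SLOT8: starts 6:50pm at or after SLOT9 ends 8am → clear.

Yes — the slot is free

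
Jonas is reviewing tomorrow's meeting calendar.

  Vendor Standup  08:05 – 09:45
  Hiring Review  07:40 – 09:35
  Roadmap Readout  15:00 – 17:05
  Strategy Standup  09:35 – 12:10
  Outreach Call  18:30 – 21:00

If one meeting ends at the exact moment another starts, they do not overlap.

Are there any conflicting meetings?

Yes

Check each pair: they overlap iff neither finishes before the other starts.
Sorted by start: Hiring Review, Vendor Standup, Strategy Standup, Roadmap Readout, Outreach Call.
Vendor Standup starts before Hiring Review ends → Hiring Review and Vendor Standup overlap.
That's a conflict, so the schedule is not conflict-free.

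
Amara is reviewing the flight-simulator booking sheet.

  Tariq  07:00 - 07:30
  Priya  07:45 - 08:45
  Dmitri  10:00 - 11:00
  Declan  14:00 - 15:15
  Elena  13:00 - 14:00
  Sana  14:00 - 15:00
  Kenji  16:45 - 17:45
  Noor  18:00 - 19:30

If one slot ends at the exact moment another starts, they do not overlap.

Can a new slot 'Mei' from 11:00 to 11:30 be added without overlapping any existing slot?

Tariq: ends 07:30 at or before Mei starts 11:00 → clear.
Priya: ends 08:45 at or before Mei starts 11:00 → clear.
Dmitri: ends 11:00 at or before Mei starts 11:00 → clear.
Elena: starts 13:00 at or after Mei ends 11:30 → clear.
Declan: starts 14:00 at or after Mei ends 11:30 → clear.
Sana: starts 14:00 at or after Mei ends 11:30 → clear.
Kenji: starts 16:45 at or after Mei ends 11:30 → clear.
Noor: starts 18:00 at or after Mei ends 11:30 → clear.

Yes — the slot is free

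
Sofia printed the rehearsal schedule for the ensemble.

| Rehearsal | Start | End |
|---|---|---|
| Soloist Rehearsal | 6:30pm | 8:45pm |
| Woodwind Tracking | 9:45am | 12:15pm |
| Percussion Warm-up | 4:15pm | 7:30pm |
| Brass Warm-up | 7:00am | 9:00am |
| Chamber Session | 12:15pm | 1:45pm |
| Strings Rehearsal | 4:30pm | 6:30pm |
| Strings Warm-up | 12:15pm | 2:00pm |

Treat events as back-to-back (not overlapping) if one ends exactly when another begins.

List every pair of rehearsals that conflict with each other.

Chamber Session & Strings Warm-up, Percussion Warm-up & Soloist Rehearsal, Percussion Warm-up & Strings Rehearsal

Two intervals overlap when each starts before the other ends.
Sorted by start: Brass Warm-up, Woodwind Tracking, Chamber Session, Strings Warm-up, Percussion Warm-up, Strings Rehearsal, Soloist Rehearsal.
Woodwind Tracking starts after Brass Warm-up ends — done with Brass Warm-up.
Chamber Session starts exactly when Woodwind Tracking ends (back-to-back, no overlap) — done with Woodwind Tracking.
Strings Warm-up starts before Chamber Session ends → Chamber Session and Strings Warm-up overlap.
Percussion Warm-up starts after Chamber Session ends — done with Chamber Session.
Percussion Warm-up starts after Strings Warm-up ends — done with Strings Warm-up.
Strings Rehearsal starts before Percussion Warm-up ends → Percussion Warm-up and Strings Rehearsal overlap.
Soloist Rehearsal starts before Percussion Warm-up ends → Percussion Warm-up and Soloist Rehearsal overlap.
Soloist Rehearsal starts exactly when Strings Rehearsal ends (back-to-back, no overlap).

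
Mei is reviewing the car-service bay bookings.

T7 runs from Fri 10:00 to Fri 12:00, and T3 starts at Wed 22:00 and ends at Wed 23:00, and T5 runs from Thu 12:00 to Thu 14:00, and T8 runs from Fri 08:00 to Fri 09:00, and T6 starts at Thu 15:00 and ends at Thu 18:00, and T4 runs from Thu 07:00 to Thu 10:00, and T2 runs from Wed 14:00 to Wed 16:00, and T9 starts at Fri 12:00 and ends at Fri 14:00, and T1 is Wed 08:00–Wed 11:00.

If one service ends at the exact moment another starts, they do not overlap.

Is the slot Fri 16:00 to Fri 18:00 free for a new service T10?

Yes — the slot is free

T1: ends Wed 11:00 at or before T10 starts Fri 16:00 → clear.
T2: ends Wed 16:00 at or before T10 starts Fri 16:00 → clear.
T3: ends Wed 23:00 at or before T10 starts Fri 16:00 → clear.
T4: ends Thu 10:00 at or before T10 starts Fri 16:00 → clear.
T5: ends Thu 14:00 at or before T10 starts Fri 16:00 → clear.
T6: ends Thu 18:00 at or before T10 starts Fri 16:00 → clear.
T8: ends Fri 09:00 at or before T10 starts Fri 16:00 → clear.
T7: ends Fri 12:00 at or before T10 starts Fri 16:00 → clear.
T9: ends Fri 14:00 at or before T10 starts Fri 16:00 → clear.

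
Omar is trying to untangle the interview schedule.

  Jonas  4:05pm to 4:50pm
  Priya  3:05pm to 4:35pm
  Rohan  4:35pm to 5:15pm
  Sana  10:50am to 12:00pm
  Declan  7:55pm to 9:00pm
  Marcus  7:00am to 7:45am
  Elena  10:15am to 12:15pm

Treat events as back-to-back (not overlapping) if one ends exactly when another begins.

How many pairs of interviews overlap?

Two intervals overlap when each starts before the other ends.
Sorted by start: Marcus, Elena, Sana, Priya, Jonas, Rohan, Declan.
Elena starts after Marcus ends, so nothing later overlaps Marcus either.
Sana starts before Elena ends → Elena and Sana overlap.
Priya starts after Elena ends, so nothing later overlaps Elena either.
Priya starts after Sana ends, so nothing later overlaps Sana either.
Jonas starts before Priya ends → Priya and Jonas overlap.
Rohan starts exactly when Priya ends (back-to-back, no overlap), so nothing later overlaps Priya either.
Rohan starts before Jonas ends → Jonas and Rohan overlap.
Declan starts after Jonas ends.
Declan starts after Rohan ends.
Overlapping pairs: Elena & Sana, Jonas & Priya, Jonas & Rohan — 3 in total.

3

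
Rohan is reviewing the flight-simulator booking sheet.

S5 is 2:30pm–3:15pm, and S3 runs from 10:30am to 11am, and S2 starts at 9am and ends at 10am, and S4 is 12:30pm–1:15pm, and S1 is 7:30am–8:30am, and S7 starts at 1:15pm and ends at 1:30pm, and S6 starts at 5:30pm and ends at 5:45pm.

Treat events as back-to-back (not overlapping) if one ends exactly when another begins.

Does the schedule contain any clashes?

Sorted by start: S1, S2, S3, S4, S7, S5, S6.
S2 starts after S1 ends — done with S1.
S3 starts after S2 ends — done with S2.
S4 starts after S3 ends — done with S3.
S7 starts exactly when S4 ends (back-to-back, no overlap) — done with S4.
S5 starts after S7 ends — done with S7.
S6 starts after S5 ends.
Every pair is clear; the schedule has no overlaps.

No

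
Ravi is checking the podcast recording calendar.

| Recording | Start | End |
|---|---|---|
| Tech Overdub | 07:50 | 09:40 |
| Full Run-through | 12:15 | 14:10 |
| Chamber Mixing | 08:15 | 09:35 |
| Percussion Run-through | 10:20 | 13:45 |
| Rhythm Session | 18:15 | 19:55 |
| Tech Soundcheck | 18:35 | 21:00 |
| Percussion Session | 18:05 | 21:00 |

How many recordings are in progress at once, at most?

3

Walk through starts and ends in time order (an end at T is processed before a start at T):
07:50 start Tech Overdub → 1
08:15 start Chamber Mixing → 2
09:35 end Chamber Mixing → 1
09:40 end Tech Overdub → 0
10:20 start Percussion Run-through → 1
12:15 start Full Run-through → 2
13:45 end Percussion Run-through → 1
14:10 end Full Run-through → 0
18:05 start Percussion Session → 1
18:15 start Rhythm Session → 2
18:35 start Tech Soundcheck → 3
19:55 end Rhythm Session → 2
21:00 end Percussion Session → 1
21:00 end Tech Soundcheck → 0
Peak is 3, at 18:35 (Percussion Session, Rhythm Session, Tech Soundcheck).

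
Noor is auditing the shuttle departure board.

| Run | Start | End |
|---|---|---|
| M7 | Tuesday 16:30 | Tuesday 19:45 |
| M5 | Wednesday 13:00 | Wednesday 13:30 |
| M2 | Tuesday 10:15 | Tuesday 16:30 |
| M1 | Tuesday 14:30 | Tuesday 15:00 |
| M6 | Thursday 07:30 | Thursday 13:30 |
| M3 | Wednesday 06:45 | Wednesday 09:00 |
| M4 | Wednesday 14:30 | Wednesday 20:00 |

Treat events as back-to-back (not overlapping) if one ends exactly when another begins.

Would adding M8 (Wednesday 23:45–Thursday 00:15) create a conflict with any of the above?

No — it doesn't clash with anything

M2: ends Tuesday 16:30 at or before M8 starts Wednesday 23:45 → clear.
M1: ends Tuesday 15:00 at or before M8 starts Wednesday 23:45 → clear.
M7: ends Tuesday 19:45 at or before M8 starts Wednesday 23:45 → clear.
M3: ends Wednesday 09:00 at or before M8 starts Wednesday 23:45 → clear.
M5: ends Wednesday 13:30 at or before M8 starts Wednesday 23:45 → clear.
M4: ends Wednesday 20:00 at or before M8 starts Wednesday 23:45 → clear.
M6: starts Thursday 07:30 at or after M8 ends Thursday 00:15 → clear.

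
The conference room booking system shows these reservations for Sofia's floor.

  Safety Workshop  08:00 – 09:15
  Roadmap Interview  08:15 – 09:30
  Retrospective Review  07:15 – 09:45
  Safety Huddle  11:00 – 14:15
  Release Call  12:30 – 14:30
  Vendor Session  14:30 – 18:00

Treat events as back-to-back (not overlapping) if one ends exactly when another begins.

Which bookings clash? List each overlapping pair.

Sorted by start: Retrospective Review, Safety Workshop, Roadmap Interview, Safety Huddle, Release Call, Vendor Session.
Safety Workshop starts before Retrospective Review ends → Retrospective Review and Safety Workshop overlap.
Roadmap Interview starts before Retrospective Review ends → Retrospective Review and Roadmap Interview overlap.
Safety Huddle starts after Retrospective Review ends, so Retrospective Review has no further overlaps.
Roadmap Interview starts before Safety Workshop ends → Safety Workshop and Roadmap Interview overlap.
Safety Huddle starts after Safety Workshop ends, so Safety Workshop has no further overlaps.
Safety Huddle starts after Roadmap Interview ends, so Roadmap Interview has no further overlaps.
Release Call starts before Safety Huddle ends → Safety Huddle and Release Call overlap.
Vendor Session starts after Safety Huddle ends.
Vendor Session starts exactly when Release Call ends (back-to-back, no overlap).

Release Call & Safety Huddle, Retrospective Review & Roadmap Interview, Retrospective Review & Safety Workshop, Roadmap Interview & Safety Workshop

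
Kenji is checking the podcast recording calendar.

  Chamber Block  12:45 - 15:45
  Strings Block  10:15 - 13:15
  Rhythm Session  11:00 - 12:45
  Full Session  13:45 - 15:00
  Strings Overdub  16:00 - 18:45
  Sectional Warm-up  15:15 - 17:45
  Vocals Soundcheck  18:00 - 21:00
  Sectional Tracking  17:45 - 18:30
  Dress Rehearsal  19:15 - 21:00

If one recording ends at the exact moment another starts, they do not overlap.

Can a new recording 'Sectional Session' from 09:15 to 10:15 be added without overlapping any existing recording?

Strings Block: starts 10:15 at or after Sectional Session ends 10:15 → clear.
Rhythm Session: starts 11:00 at or after Sectional Session ends 10:15 → clear.
Chamber Block: starts 12:45 at or after Sectional Session ends 10:15 → clear.
Full Session: starts 13:45 at or after Sectional Session ends 10:15 → clear.
Sectional Warm-up: starts 15:15 at or after Sectional Session ends 10:15 → clear.
Strings Overdub: starts 16:00 at or after Sectional Session ends 10:15 → clear.
Sectional Tracking: starts 17:45 at or after Sectional Session ends 10:15 → clear.
Vocals Soundcheck: starts 18:00 at or after Sectional Session ends 10:15 → clear.
Dress Rehearsal: starts 19:15 at or after Sectional Session ends 10:15 → clear.

Yes — the slot is free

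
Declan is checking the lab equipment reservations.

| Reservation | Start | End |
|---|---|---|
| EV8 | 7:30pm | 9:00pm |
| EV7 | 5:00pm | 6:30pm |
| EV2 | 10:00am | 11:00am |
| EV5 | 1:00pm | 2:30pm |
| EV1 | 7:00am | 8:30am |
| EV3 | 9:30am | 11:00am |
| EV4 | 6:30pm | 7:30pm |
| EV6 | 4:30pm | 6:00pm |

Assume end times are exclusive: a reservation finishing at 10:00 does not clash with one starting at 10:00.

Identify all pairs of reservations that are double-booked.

Sorted by start: EV1, EV3, EV2, EV5, EV6, EV7, EV4, EV8.
EV3 starts after EV1 ends — done with EV1.
EV2 starts before EV3 ends → EV3 and EV2 overlap.
EV5 starts after EV3 ends — done with EV3.
EV5 starts after EV2 ends — done with EV2.
EV6 starts after EV5 ends — done with EV5.
EV7 starts before EV6 ends → EV6 and EV7 overlap.
EV4 starts after EV6 ends — done with EV6.
EV4 starts exactly when EV7 ends (back-to-back, no overlap) — done with EV7.
EV8 starts exactly when EV4 ends (back-to-back, no overlap).

EV2 & EV3, EV6 & EV7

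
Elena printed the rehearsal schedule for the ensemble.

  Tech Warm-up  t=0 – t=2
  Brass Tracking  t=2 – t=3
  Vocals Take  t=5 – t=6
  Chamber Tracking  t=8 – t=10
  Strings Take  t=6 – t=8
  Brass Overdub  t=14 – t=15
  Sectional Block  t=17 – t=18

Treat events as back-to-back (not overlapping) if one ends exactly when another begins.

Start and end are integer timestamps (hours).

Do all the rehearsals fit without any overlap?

Yes

Sorted by start: Tech Warm-up, Brass Tracking, Vocals Take, Strings Take, Chamber Tracking, Brass Overdub, Sectional Block.
Brass Tracking starts exactly when Tech Warm-up ends (back-to-back, no overlap), so Tech Warm-up has no further overlaps.
Vocals Take starts after Brass Tracking ends, so Brass Tracking has no further overlaps.
Strings Take starts exactly when Vocals Take ends (back-to-back, no overlap), so Vocals Take has no further overlaps.
Chamber Tracking starts exactly when Strings Take ends (back-to-back, no overlap), so Strings Take has no further overlaps.
Brass Overdub starts after Chamber Tracking ends, so Chamber Tracking has no further overlaps.
Sectional Block starts after Brass Overdub ends.
Every pair is clear; the schedule has no overlaps.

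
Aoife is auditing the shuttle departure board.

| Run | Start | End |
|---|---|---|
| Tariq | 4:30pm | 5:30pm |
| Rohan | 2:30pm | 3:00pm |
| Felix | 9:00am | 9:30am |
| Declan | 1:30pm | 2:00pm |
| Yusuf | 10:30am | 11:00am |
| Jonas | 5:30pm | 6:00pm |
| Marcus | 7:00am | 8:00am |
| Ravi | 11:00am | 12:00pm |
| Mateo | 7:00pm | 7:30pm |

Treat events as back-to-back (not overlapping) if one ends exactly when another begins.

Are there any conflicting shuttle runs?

No

Sorted by start: Marcus, Felix, Yusuf, Ravi, Declan, Rohan, Tariq, Jonas, Mateo.
Felix starts after Marcus ends, so Marcus has no further overlaps.
Yusuf starts after Felix ends, so Felix has no further overlaps.
Ravi starts exactly when Yusuf ends (back-to-back, no overlap), so Yusuf has no further overlaps.
Declan starts after Ravi ends, so Ravi has no further overlaps.
Rohan starts after Declan ends, so Declan has no further overlaps.
Tariq starts after Rohan ends, so Rohan has no further overlaps.
Jonas starts exactly when Tariq ends (back-to-back, no overlap), so Tariq has no further overlaps.
Mateo starts after Jonas ends.
Every pair is clear; the schedule has no overlaps.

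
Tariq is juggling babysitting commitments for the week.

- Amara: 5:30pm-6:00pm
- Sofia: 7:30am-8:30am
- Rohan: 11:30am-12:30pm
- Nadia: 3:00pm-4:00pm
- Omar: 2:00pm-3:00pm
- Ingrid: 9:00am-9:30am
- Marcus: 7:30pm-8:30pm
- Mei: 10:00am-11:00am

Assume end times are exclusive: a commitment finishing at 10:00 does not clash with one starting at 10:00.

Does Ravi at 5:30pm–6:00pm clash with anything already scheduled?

Yes — it overlaps Amara

Sofia: ends 8:30am at or before Ravi starts 5:30pm → clear.
Ingrid: ends 9:30am at or before Ravi starts 5:30pm → clear.
Mei: ends 11:00am at or before Ravi starts 5:30pm → clear.
Rohan: ends 12:30pm at or before Ravi starts 5:30pm → clear.
Omar: ends 3:00pm at or before Ravi starts 5:30pm → clear.
Nadia: ends 4:00pm at or before Ravi starts 5:30pm → clear.
Amara: starts 5:30pm before Ravi ends 6:00pm, and ends 6:00pm after Ravi starts 5:30pm → overlap.
Marcus: starts 7:30pm at or after Ravi ends 6:00pm → clear.
Ravi overlaps Amara.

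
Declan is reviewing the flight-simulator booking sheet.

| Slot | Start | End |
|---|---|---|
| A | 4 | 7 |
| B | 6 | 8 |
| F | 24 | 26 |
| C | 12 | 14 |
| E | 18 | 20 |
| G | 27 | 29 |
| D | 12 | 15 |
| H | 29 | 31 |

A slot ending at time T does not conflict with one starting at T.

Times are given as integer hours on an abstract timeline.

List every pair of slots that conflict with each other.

Check each pair: they overlap iff neither finishes before the other starts.
Sorted by start: A, B, C, D, E, F, G, H.
B starts before A ends → A and B overlap.
C starts after A ends, so A has no further overlaps.
C starts after B ends, so B has no further overlaps.
D starts before C ends → C and D overlap.
E starts after C ends, so C has no further overlaps.
E starts after D ends, so D has no further overlaps.
F starts after E ends, so E has no further overlaps.
G starts after F ends, so F has no further overlaps.
H starts exactly when G ends (back-to-back, no overlap).

A & B, C & D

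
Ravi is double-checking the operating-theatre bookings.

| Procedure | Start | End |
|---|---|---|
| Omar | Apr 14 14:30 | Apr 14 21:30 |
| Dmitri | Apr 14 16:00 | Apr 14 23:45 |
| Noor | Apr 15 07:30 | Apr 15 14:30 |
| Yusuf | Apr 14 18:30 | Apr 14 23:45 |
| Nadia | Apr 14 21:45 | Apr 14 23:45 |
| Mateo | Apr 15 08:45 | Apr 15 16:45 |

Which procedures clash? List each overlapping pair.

Dmitri & Nadia, Dmitri & Omar, Dmitri & Yusuf, Mateo & Noor, Nadia & Yusuf, Omar & Yusuf

Sorted by start: Omar, Dmitri, Yusuf, Nadia, Noor, Mateo.
Dmitri starts before Omar ends → Omar and Dmitri overlap.
Yusuf starts before Omar ends → Omar and Yusuf overlap.
Nadia starts after Omar ends; Omar is clear from here.
Yusuf starts before Dmitri ends → Dmitri and Yusuf overlap.
Nadia starts before Dmitri ends → Dmitri and Nadia overlap.
Noor starts after Dmitri ends; Dmitri is clear from here.
Nadia starts before Yusuf ends → Yusuf and Nadia overlap.
Noor starts after Yusuf ends; Yusuf is clear from here.
Noor starts after Nadia ends; Nadia is clear from here.
Mateo starts before Noor ends → Noor and Mateo overlap.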